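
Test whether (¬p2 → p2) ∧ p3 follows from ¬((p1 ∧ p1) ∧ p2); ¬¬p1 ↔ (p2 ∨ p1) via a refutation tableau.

No

Initial set: {T ¬((p1 ∧ p1) ∧ p2); T (¬¬p1 ↔ (p2 ∨ p1)); F ((¬p2 → p2) ∧ p3)}.
T ¬((p1 ∧ p1) ∧ p2): β-rule — branch into F (p1 ∧ p1)  //  F p2.
  branch 1 (add F (p1 ∧ p1)):
    T (¬¬p1 ↔ (p2 ∨ p1)): β-rule — branch into T ¬¬p1, T (p2 ∨ p1)  //  F ¬¬p1, F (p2 ∨ p1).
      branch 1.1 (add T ¬¬p1, T (p2 ∨ p1)):
        T ¬¬p1: drop double negation, giving T p1.
        F ((¬p2 → p2) ∧ p3): β-rule — branch into F (¬p2 → p2)  //  F p3.
          branch 1.1.1 (add F (¬p2 → p2)):
            F (¬p2 → p2): α-rule — add T ¬p2, F p2.
            F (p1 ∧ p1): β-rule — branch into F p1  //  F p1.
              branch 1.1.1.1 (add F p1):
                × closes — contains both p1 and ¬p1.
              branch 1.1.1.2 (add F p1):
                × closes — contains both p1 and ¬p1.
          branch 1.1.2 (add F p3):
            F (p1 ∧ p1): β-rule — branch into F p1  //  F p1.
              branch 1.1.2.1 (add F p1):
                × closes — contains both p1 and ¬p1.
              branch 1.1.2.2 (add F p1):
                × closes — contains both p1 and ¬p1.
      branch 1.2 (add F ¬¬p1, F (p2 ∨ p1)):
        F ¬¬p1: drop double negation, giving F p1.
        F (p2 ∨ p1): α-rule — add F p2, F p1.
        F ((¬p2 → p2) ∧ p3): β-rule — branch into F (¬p2 → p2)  //  F p3.
          branch 1.2.1 (add F (¬p2 → p2)):
            F (¬p2 → p2): α-rule — add T ¬p2, F p2.
            F (p1 ∧ p1): β-rule — branch into F p1  //  F p1.
              branch 1.2.1.1 (add F p1):
                ○ open, literals {p1=false, p2=false}.
              branch 1.2.1.2 (add F p1):
                ○ open, literals {p1=false, p2=false}.
          branch 1.2.2 (add F p3):
            F (p1 ∧ p1): β-rule — branch into F p1  //  F p1.
              branch 1.2.2.1 (add F p1):
                ○ open, literals {p1=false, p2=false, p3=false}.
              branch 1.2.2.2 (add F p1):
                ○ open, literals {p1=false, p2=false, p3=false}.
  branch 2 (add F p2):
    T (¬¬p1 ↔ (p2 ∨ p1)): β-rule — branch into T ¬¬p1, T (p2 ∨ p1)  //  F ¬¬p1, F (p2 ∨ p1).
      branch 2.1 (add T ¬¬p1, T (p2 ∨ p1)):
        T ¬¬p1: drop double negation, giving T p1.
        F ((¬p2 → p2) ∧ p3): β-rule — branch into F (¬p2 → p2)  //  F p3.
          branch 2.1.1 (add F (¬p2 → p2)):
            F (¬p2 → p2): α-rule — add T ¬p2, F p2.
            T (p2 ∨ p1): β-rule — branch into T p2  //  T p1.
              branch 2.1.1.1 (add T p2):
                × closes — contains both p2 and ¬p2.
              branch 2.1.1.2 (add T p1):
                ○ open, literals {p1=true, p2=false}.
          branch 2.1.2 (add F p3):
            T (p2 ∨ p1): β-rule — branch into T p2  //  T p1.
              branch 2.1.2.1 (add T p2):
                × closes — contains both p2 and ¬p2.
              branch 2.1.2.2 (add T p1):
                ○ open, literals {p1=true, p2=false, p3=false}.
      branch 2.2 (add F ¬¬p1, F (p2 ∨ p1)):
        F ¬¬p1: drop double negation, giving F p1.
        F (p2 ∨ p1): α-rule — add F p2, F p1.
        F ((¬p2 → p2) ∧ p3): β-rule — branch into F (¬p2 → p2)  //  F p3.
          branch 2.2.1 (add F (¬p2 → p2)):
            F (¬p2 → p2): α-rule — add T ¬p2, F p2.
            ○ open, literals {p1=false, p2=false}.
          branch 2.2.2 (add F p3):
            ○ open, literals {p1=false, p2=false, p3=false}.
6 branches closed, 8 open.
An open branch gives a countermodel: p1=false, p2=false (unmentioned atoms arbitrary); the premises hold there but the conclusion fails.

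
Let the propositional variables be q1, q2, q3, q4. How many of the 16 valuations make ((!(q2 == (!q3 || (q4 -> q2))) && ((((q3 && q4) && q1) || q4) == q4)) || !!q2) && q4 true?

6

Initial set: {T (((!(q2 == (!q3 || (q4 -> q2))) && ((((q3 && q4) && q1) || q4) == q4)) || !!q2) && q4)}.
T (((!(q2 == (!q3 || (q4 -> q2))) && ((((q3 && q4) && q1) || q4) == q4)) || !!q2) && q4): α-rule — add T ((!(q2 == (!q3 || (q4 -> q2))) && ((((q3 && q4) && q1) || q4) == q4)) || !!q2), T q4.
T ((!(q2 == (!q3 || (q4 -> q2))) && ((((q3 && q4) && q1) || q4) == q4)) || !!q2): β-rule — branch into T (!(q2 == (!q3 || (q4 -> q2))) && ((((q3 && q4) && q1) || q4) == q4))  //  T !!q2.
  branch 1 (add T (!(q2 == (!q3 || (q4 -> q2))) && ((((q3 && q4) && q1) || q4) == q4))):
    T (!(q2 == (!q3 || (q4 -> q2))) && ((((q3 && q4) && q1) || q4) == q4)): α-rule — add T !(q2 == (!q3 || (q4 -> q2))), T ((((q3 && q4) && q1) || q4) == q4).
    T !(q2 == (!q3 || (q4 -> q2))): β-rule — branch into T q2, F (!q3 || (q4 -> q2))  //  F q2, T (!q3 || (q4 -> q2)).
      branch 1.1 (add T q2, F (!q3 || (q4 -> q2))):
        F (!q3 || (q4 -> q2)): α-rule — add F !q3, F (q4 -> q2).
        F (q4 -> q2): α-rule — add T q4, F q2.
        × closes — contains both q2 and !q2.
      branch 1.2 (add F q2, T (!q3 || (q4 -> q2))):
        T ((((q3 && q4) && q1) || q4) == q4): β-rule — branch into T (((q3 && q4) && q1) || q4), T q4  //  F (((q3 && q4) && q1) || q4), F q4.
          branch 1.2.1 (add T (((q3 && q4) && q1) || q4), T q4):
            T (!q3 || (q4 -> q2)): β-rule — branch into T !q3  //  T (q4 -> q2).
              branch 1.2.1.1 (add T !q3):
                T (((q3 && q4) && q1) || q4): β-rule — branch into T ((q3 && q4) && q1)  //  T q4.
                  branch 1.2.1.1.1 (add T ((q3 && q4) && q1)):
                    T ((q3 && q4) && q1): α-rule — add T (q3 && q4), T q1.
                    T (q3 && q4): α-rule — add T q3, T q4.
                    × closes — contains both q3 and !q3.
                  branch 1.2.1.1.2 (add T q4):
                    ○ open, literals {q2=F, q3=F, q4=T}.
              branch 1.2.1.2 (add T (q4 -> q2)):
                T (((q3 && q4) && q1) || q4): β-rule — branch into T ((q3 && q4) && q1)  //  T q4.
                  branch 1.2.1.2.1 (add T ((q3 && q4) && q1)):
                    T ((q3 && q4) && q1): α-rule — add T (q3 && q4), T q1.
                    T (q3 && q4): α-rule — add T q3, T q4.
                    T (q4 -> q2): β-rule — branch into F q4  //  T q2.
                      branch 1.2.1.2.1.1 (add F q4):
                        × closes — contains both q4 and !q4.
                      branch 1.2.1.2.1.2 (add T q2):
                        × closes — contains both q2 and !q2.
                  branch 1.2.1.2.2 (add T q4):
                    T (q4 -> q2): β-rule — branch into F q4  //  T q2.
                      branch 1.2.1.2.2.1 (add F q4):
                        × closes — contains both q4 and !q4.
                      branch 1.2.1.2.2.2 (add T q2):
                        × closes — contains both q2 and !q2.
          branch 1.2.2 (add F (((q3 && q4) && q1) || q4), F q4):
            × closes — contains both q4 and !q4.
  branch 2 (add T !!q2):
    T !!q2: drop double negation, giving T q2.
    ○ open, literals {q2=T, q4=T}.
7 branches closed, 2 open.
Each open branch fixes some atoms; the unmentioned ones are free. Counting distinct full assignments: branch {q2=F, q3=F, q4=T} (q1) contributes 2 new; branch {q2=T, q4=T} (q1, q3) contributes 4 new. Total: 6.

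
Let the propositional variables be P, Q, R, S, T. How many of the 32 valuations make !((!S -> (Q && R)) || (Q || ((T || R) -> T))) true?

Initial set: {!((!S -> (Q && R)) || (Q || ((T || R) -> T)))}.
!((!S -> (Q && R)) || (Q || ((T || R) -> T))): α-rule — add !(!S -> (Q && R)), !(Q || ((T || R) -> T)).
!(!S -> (Q && R)): α-rule — add !S, !(Q && R).
!(Q || ((T || R) -> T)): α-rule — add !Q, !((T || R) -> T).
!((T || R) -> T): α-rule — add (T || R), !T.
!(Q && R): β-rule — branch into !Q  //  !R.
  branch 1 (add !Q):
    (T || R): β-rule — branch into T  //  R.
      branch 1.1 (add T):
        × closes — contains both T and !T.
      branch 1.2 (add R):
        ○ open, literals {Q=0, R=1, S=0, T=0}.
  branch 2 (add !R):
    (T || R): β-rule — branch into T  //  R.
      branch 2.1 (add T):
        × closes — contains both T and !T.
      branch 2.2 (add R):
        × closes — contains both R and !R.
3 branches closed, 1 open.
Each open branch fixes some atoms; the unmentioned ones are free. Counting distinct full assignments: branch {Q=0, R=1, S=0, T=0} (P) contributes 2 new. Total: 2.

2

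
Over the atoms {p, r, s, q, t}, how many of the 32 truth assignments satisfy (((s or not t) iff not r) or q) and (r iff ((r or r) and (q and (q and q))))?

Initial set: {((((s or not t) iff not r) or q) and (r iff ((r or r) and (q and (q and q)))))}.
((((s or not t) iff not r) or q) and (r iff ((r or r) and (q and (q and q))))): α-rule — add (((s or not t) iff not r) or q), (r iff ((r or r) and (q and (q and q)))).
(((s or not t) iff not r) or q): β-rule — branch into ((s or not t) iff not r)  //  q.
  branch 1 (add ((s or not t) iff not r)):
    (r iff ((r or r) and (q and (q and q)))): β-rule — branch into r, ((r or r) and (q and (q and q)))  //  not r, not ((r or r) and (q and (q and q))).
      branch 1.1 (add r, ((r or r) and (q and (q and q)))):
        ((r or r) and (q and (q and q))): α-rule — add (r or r), (q and (q and q)).
        (q and (q and q)): α-rule — add q, (q and q).
        (q and q): α-rule — add q, q.
        ((s or not t) iff not r): β-rule — branch into (s or not t), not r  //  not (s or not t), not not r.
          branch 1.1.1 (add (s or not t), not r):
            × closes — contains both r and not r.
          branch 1.1.2 (add not (s or not t), not not r):
            not (s or not t): α-rule — add not s, not not t.
            (r or r): β-rule — branch into r  //  r.
              branch 1.1.2.1 (add r):
                ○ open, literals {q=T, r=T, s=F, t=T}.
              branch 1.1.2.2 (add r):
                ○ open, literals {q=T, r=T, s=F, t=T}.
      branch 1.2 (add not r, not ((r or r) and (q and (q and q)))):
        ((s or not t) iff not r): β-rule — branch into (s or not t), not r  //  not (s or not t), not not r.
          branch 1.2.1 (add (s or not t), not r):
            not ((r or r) and (q and (q and q))): β-rule — branch into not (r or r)  //  not (q and (q and q)).
              branch 1.2.1.1 (add not (r or r)):
                not (r or r): α-rule — add not r, not r.
                (s or not t): β-rule — branch into s  //  not t.
                  branch 1.2.1.1.1 (add s):
                    ○ open, literals {r=F, s=T}.
                  branch 1.2.1.1.2 (add not t):
                    ○ open, literals {r=F, t=F}.
              branch 1.2.1.2 (add not (q and (q and q))):
                (s or not t): β-rule — branch into s  //  not t.
                  branch 1.2.1.2.1 (add s):
                    not (q and (q and q)): β-rule — branch into not q  //  not (q and q).
                      branch 1.2.1.2.1.1 (add not q):
                        ○ open, literals {q=F, r=F, s=T}.
                      branch 1.2.1.2.1.2 (add not (q and q)):
                        not (q and q): β-rule — branch into not q  //  not q.
                          branch 1.2.1.2.1.2.1 (add not q):
                            ○ open, literals {q=F, r=F, s=T}.
                          branch 1.2.1.2.1.2.2 (add not q):
                            ○ open, literals {q=F, r=F, s=T}.
                  branch 1.2.1.2.2 (add not t):
                    not (q and (q and q)): β-rule — branch into not q  //  not (q and q).
                      branch 1.2.1.2.2.1 (add not q):
                        ○ open, literals {q=F, r=F, t=F}.
                      branch 1.2.1.2.2.2 (add not (q and q)):
                        not (q and q): β-rule — branch into not q  //  not q.
                          branch 1.2.1.2.2.2.1 (add not q):
                            ○ open, literals {q=F, r=F, t=F}.
                          branch 1.2.1.2.2.2.2 (add not q):
                            ○ open, literals {q=F, r=F, t=F}.
          branch 1.2.2 (add not (s or not t), not not r):
            × closes — contains both r and not r.
  branch 2 (add q):
    (r iff ((r or r) and (q and (q and q)))): β-rule — branch into r, ((r or r) and (q and (q and q)))  //  not r, not ((r or r) and (q and (q and q))).
      branch 2.1 (add r, ((r or r) and (q and (q and q)))):
        ((r or r) and (q and (q and q))): α-rule — add (r or r), (q and (q and q)).
        (q and (q and q)): α-rule — add q, (q and q).
        (q and q): α-rule — add q, q.
        (r or r): β-rule — branch into r  //  r.
          branch 2.1.1 (add r):
            ○ open, literals {q=T, r=T}.
          branch 2.1.2 (add r):
            ○ open, literals {q=T, r=T}.
      branch 2.2 (add not r, not ((r or r) and (q and (q and q)))):
        not ((r or r) and (q and (q and q))): β-rule — branch into not (r or r)  //  not (q and (q and q)).
          branch 2.2.1 (add not (r or r)):
            not (r or r): α-rule — add not r, not r.
            ○ open, literals {q=T, r=F}.
          branch 2.2.2 (add not (q and (q and q))):
            not (q and (q and q)): β-rule — branch into not q  //  not (q and q).
              branch 2.2.2.1 (add not q):
                × closes — contains both q and not q.
              branch 2.2.2.2 (add not (q and q)):
                not (q and q): β-rule — branch into not q  //  not q.
                  branch 2.2.2.2.1 (add not q):
                    × closes — contains both q and not q.
                  branch 2.2.2.2.2 (add not q):
                    × closes — contains both q and not q.
5 branches closed, 13 open.
Each open branch fixes some atoms; the unmentioned ones are free. Counting distinct full assignments: branch {q=T, r=T, s=F, t=T} (p) contributes 2 new; branch {q=T, r=T, s=F, t=T} (p) contributes 0 new; branch {r=F, s=T} (p, q, t) contributes 8 new; branch {r=F, t=F} (p, s, q) contributes 4 new; branch {q=F, r=F, s=T} (p, t) contributes 0 new; branch {q=F, r=F, s=T} (p, t) contributes 0 new; branch {q=F, r=F, s=T} (p, t) contributes 0 new; branch {q=F, r=F, t=F} (p, s) contributes 0 new; branch {q=F, r=F, t=F} (p, s) contributes 0 new; branch {q=F, r=F, t=F} (p, s) contributes 0 new; branch {q=T, r=T} (p, s, t) contributes 6 new; branch {q=T, r=T} (p, s, t) contributes 0 new; branch {q=T, r=F} (p, s, t) contributes 2 new. Total: 22.

22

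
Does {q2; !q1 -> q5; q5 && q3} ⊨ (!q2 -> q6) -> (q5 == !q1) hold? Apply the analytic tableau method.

Initial set: {T q2; T (!q1 -> q5); T (q5 && q3); F ((!q2 -> q6) -> (q5 == !q1))}.
T (q5 && q3): α-rule — add T q5, T q3.
F ((!q2 -> q6) -> (q5 == !q1)): α-rule — add T (!q2 -> q6), F (q5 == !q1).
T (!q1 -> q5): β-rule — branch into F !q1  //  T q5.
  branch 1 (add F !q1):
    T (!q2 -> q6): β-rule — branch into F !q2  //  T q6.
      branch 1.1 (add F !q2):
        F (q5 == !q1): β-rule — branch into T q5, F !q1  //  F q5, T !q1.
          branch 1.1.1 (add T q5, F !q1):
            ○ open, literals {q1=1, q2=1, q3=1, q5=1}.
          branch 1.1.2 (add F q5, T !q1):
            × closes — contains both q5 and !q5.
      branch 1.2 (add T q6):
        F (q5 == !q1): β-rule — branch into T q5, F !q1  //  F q5, T !q1.
          branch 1.2.1 (add T q5, F !q1):
            ○ open, literals {q1=1, q2=1, q3=1, q5=1, q6=1}.
          branch 1.2.2 (add F q5, T !q1):
            × closes — contains both q5 and !q5.
  branch 2 (add T q5):
    T (!q2 -> q6): β-rule — branch into F !q2  //  T q6.
      branch 2.1 (add F !q2):
        F (q5 == !q1): β-rule — branch into T q5, F !q1  //  F q5, T !q1.
          branch 2.1.1 (add T q5, F !q1):
            ○ open, literals {q1=1, q2=1, q3=1, q5=1}.
          branch 2.1.2 (add F q5, T !q1):
            × closes — contains both q5 and !q5.
      branch 2.2 (add T q6):
        F (q5 == !q1): β-rule — branch into T q5, F !q1  //  F q5, T !q1.
          branch 2.2.1 (add T q5, F !q1):
            ○ open, literals {q1=1, q2=1, q3=1, q5=1, q6=1}.
          branch 2.2.2 (add F q5, T !q1):
            × closes — contains both q5 and !q5.
4 branches closed, 4 open.
An open branch gives a countermodel: q1=1, q2=1, q3=1, q5=1 (unmentioned atoms arbitrary); the premises hold there but the conclusion fails.

No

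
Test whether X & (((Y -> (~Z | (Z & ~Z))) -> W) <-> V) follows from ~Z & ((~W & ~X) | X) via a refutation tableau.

Initial set: {T (~Z & ((~W & ~X) | X)); F (X & (((Y -> (~Z | (Z & ~Z))) -> W) <-> V))}.
T (~Z & ((~W & ~X) | X)): α-rule — add T ~Z, T ((~W & ~X) | X).
F (X & (((Y -> (~Z | (Z & ~Z))) -> W) <-> V)): β-rule — branch into F X  //  F (((Y -> (~Z | (Z & ~Z))) -> W) <-> V).
  branch 1 (add F X):
    T ((~W & ~X) | X): β-rule — branch into T (~W & ~X)  //  T X.
      branch 1.1 (add T (~W & ~X)):
        T (~W & ~X): α-rule — add T ~W, T ~X.
        ○ open, literals {W=false, X=false, Z=false}.
      branch 1.2 (add T X):
        × closes — contains both X and ~X.
  branch 2 (add F (((Y -> (~Z | (Z & ~Z))) -> W) <-> V)):
    T ((~W & ~X) | X): β-rule — branch into T (~W & ~X)  //  T X.
      branch 2.1 (add T (~W & ~X)):
        T (~W & ~X): α-rule — add T ~W, T ~X.
        F (((Y -> (~Z | (Z & ~Z))) -> W) <-> V): β-rule — branch into T ((Y -> (~Z | (Z & ~Z))) -> W), F V  //  F ((Y -> (~Z | (Z & ~Z))) -> W), T V.
          branch 2.1.1 (add T ((Y -> (~Z | (Z & ~Z))) -> W), F V):
            T ((Y -> (~Z | (Z & ~Z))) -> W): β-rule — branch into F (Y -> (~Z | (Z & ~Z)))  //  T W.
              branch 2.1.1.1 (add F (Y -> (~Z | (Z & ~Z)))):
                F (Y -> (~Z | (Z & ~Z))): α-rule — add T Y, F (~Z | (Z & ~Z)).
                F (~Z | (Z & ~Z)): α-rule — add F ~Z, F (Z & ~Z).
                × closes — contains both Z and ~Z.
              branch 2.1.1.2 (add T W):
                × closes — contains both W and ~W.
          branch 2.1.2 (add F ((Y -> (~Z | (Z & ~Z))) -> W), T V):
            F ((Y -> (~Z | (Z & ~Z))) -> W): α-rule — add T (Y -> (~Z | (Z & ~Z))), F W.
            T (Y -> (~Z | (Z & ~Z))): β-rule — branch into F Y  //  T (~Z | (Z & ~Z)).
              branch 2.1.2.1 (add F Y):
                ○ open, literals {V=true, W=false, X=false, Y=false, Z=false}.
              branch 2.1.2.2 (add T (~Z | (Z & ~Z))):
                T (~Z | (Z & ~Z)): β-rule — branch into T ~Z  //  T (Z & ~Z).
                  branch 2.1.2.2.1 (add T ~Z):
                    ○ open, literals {V=true, W=false, X=false, Z=false}.
                  branch 2.1.2.2.2 (add T (Z & ~Z)):
                    T (Z & ~Z): α-rule — add T Z, T ~Z.
                    × closes — contains both Z and ~Z.
      branch 2.2 (add T X):
        F (((Y -> (~Z | (Z & ~Z))) -> W) <-> V): β-rule — branch into T ((Y -> (~Z | (Z & ~Z))) -> W), F V  //  F ((Y -> (~Z | (Z & ~Z))) -> W), T V.
          branch 2.2.1 (add T ((Y -> (~Z | (Z & ~Z))) -> W), F V):
            T ((Y -> (~Z | (Z & ~Z))) -> W): β-rule — branch into F (Y -> (~Z | (Z & ~Z)))  //  T W.
              branch 2.2.1.1 (add F (Y -> (~Z | (Z & ~Z)))):
                F (Y -> (~Z | (Z & ~Z))): α-rule — add T Y, F (~Z | (Z & ~Z)).
                F (~Z | (Z & ~Z)): α-rule — add F ~Z, F (Z & ~Z).
                × closes — contains both Z and ~Z.
              branch 2.2.1.2 (add T W):
                ○ open, literals {V=false, W=true, X=true, Z=false}.
          branch 2.2.2 (add F ((Y -> (~Z | (Z & ~Z))) -> W), T V):
            F ((Y -> (~Z | (Z & ~Z))) -> W): α-rule — add T (Y -> (~Z | (Z & ~Z))), F W.
            T (Y -> (~Z | (Z & ~Z))): β-rule — branch into F Y  //  T (~Z | (Z & ~Z)).
              branch 2.2.2.1 (add F Y):
                ○ open, literals {V=true, W=false, X=true, Y=false, Z=false}.
              branch 2.2.2.2 (add T (~Z | (Z & ~Z))):
                T (~Z | (Z & ~Z)): β-rule — branch into T ~Z  //  T (Z & ~Z).
                  branch 2.2.2.2.1 (add T ~Z):
                    ○ open, literals {V=true, W=false, X=true, Z=false}.
                  branch 2.2.2.2.2 (add T (Z & ~Z)):
                    T (Z & ~Z): α-rule — add T Z, T ~Z.
                    × closes — contains both Z and ~Z.
6 branches closed, 6 open.
An open branch gives a countermodel: W=false, X=false, Z=false (unmentioned atoms arbitrary); the premises hold there but the conclusion fails.

No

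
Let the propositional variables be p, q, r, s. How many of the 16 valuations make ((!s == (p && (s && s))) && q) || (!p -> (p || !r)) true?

13

Initial set: {T (((!s == (p && (s && s))) && q) || (!p -> (p || !r)))}.
T (((!s == (p && (s && s))) && q) || (!p -> (p || !r))): β-rule — branch into T ((!s == (p && (s && s))) && q)  //  T (!p -> (p || !r)).
  branch 1 (add T ((!s == (p && (s && s))) && q)):
    T ((!s == (p && (s && s))) && q): α-rule — add T (!s == (p && (s && s))), T q.
    T (!s == (p && (s && s))): β-rule — branch into T !s, T (p && (s && s))  //  F !s, F (p && (s && s)).
      branch 1.1 (add T !s, T (p && (s && s))):
        T (p && (s && s)): α-rule — add T p, T (s && s).
        T (s && s): α-rule — add T s, T s.
        × closes — contains both s and !s.
      branch 1.2 (add F !s, F (p && (s && s))):
        F (p && (s && s)): β-rule — branch into F p  //  F (s && s).
          branch 1.2.1 (add F p):
            ○ open, literals {p=false, q=true, s=true}.
          branch 1.2.2 (add F (s && s)):
            F (s && s): β-rule — branch into F s  //  F s.
              branch 1.2.2.1 (add F s):
                × closes — contains both s and !s.
              branch 1.2.2.2 (add F s):
                × closes — contains both s and !s.
  branch 2 (add T (!p -> (p || !r))):
    T (!p -> (p || !r)): β-rule — branch into F !p  //  T (p || !r).
      branch 2.1 (add F !p):
        ○ open, literals {p=true}.
      branch 2.2 (add T (p || !r)):
        T (p || !r): β-rule — branch into T p  //  T !r.
          branch 2.2.1 (add T p):
            ○ open, literals {p=true}.
          branch 2.2.2 (add T !r):
            ○ open, literals {r=false}.
3 branches closed, 4 open.
Each open branch fixes some atoms; the unmentioned ones are free. Counting distinct full assignments: branch {p=false, q=true, s=true} (r) contributes 2 new; branch {p=true} (q, r, s) contributes 8 new; branch {p=true} (q, r, s) contributes 0 new; branch {r=false} (p, q, s) contributes 3 new. Total: 13.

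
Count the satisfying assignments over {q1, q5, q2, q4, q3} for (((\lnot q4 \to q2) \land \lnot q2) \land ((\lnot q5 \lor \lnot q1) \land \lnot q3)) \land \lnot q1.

2

Initial set: {((((\lnot q4 \to q2) \land \lnot q2) \land ((\lnot q5 \lor \lnot q1) \land \lnot q3)) \land \lnot q1)}.
((((\lnot q4 \to q2) \land \lnot q2) \land ((\lnot q5 \lor \lnot q1) \land \lnot q3)) \land \lnot q1): α-rule — add (((\lnot q4 \to q2) \land \lnot q2) \land ((\lnot q5 \lor \lnot q1) \land \lnot q3)), \lnot q1.
(((\lnot q4 \to q2) \land \lnot q2) \land ((\lnot q5 \lor \lnot q1) \land \lnot q3)): α-rule — add ((\lnot q4 \to q2) \land \lnot q2), ((\lnot q5 \lor \lnot q1) \land \lnot q3).
((\lnot q4 \to q2) \land \lnot q2): α-rule — add (\lnot q4 \to q2), \lnot q2.
((\lnot q5 \lor \lnot q1) \land \lnot q3): α-rule — add (\lnot q5 \lor \lnot q1), \lnot q3.
(\lnot q4 \to q2): β-rule — branch into \lnot \lnot q4  //  q2.
  branch 1 (add \lnot \lnot q4):
    (\lnot q5 \lor \lnot q1): β-rule — branch into \lnot q5  //  \lnot q1.
      branch 1.1 (add \lnot q5):
        ○ open, literals {q1=F, q2=F, q3=F, q4=T, q5=F}.
      branch 1.2 (add \lnot q1):
        ○ open, literals {q1=F, q2=F, q3=F, q4=T}.
  branch 2 (add q2):
    × closes — contains both q2 and \lnot q2.
1 branch closed, 2 open.
Each open branch fixes some atoms; the unmentioned ones are free. Counting distinct full assignments: branch {q1=F, q2=F, q3=F, q4=T, q5=F} (none free) contributes 1 new; branch {q1=F, q2=F, q3=F, q4=T} (q5) contributes 1 new. Total: 2.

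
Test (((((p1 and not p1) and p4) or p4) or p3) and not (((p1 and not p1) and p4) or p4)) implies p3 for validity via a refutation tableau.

Valid

Assume the negation and expand:
Initial set: {not ((((((p1 and not p1) and p4) or p4) or p3) and not (((p1 and not p1) and p4) or p4)) implies p3)}.
not ((((((p1 and not p1) and p4) or p4) or p3) and not (((p1 and not p1) and p4) or p4)) implies p3): α-rule — add (((((p1 and not p1) and p4) or p4) or p3) and not (((p1 and not p1) and p4) or p4)), not p3.
(((((p1 and not p1) and p4) or p4) or p3) and not (((p1 and not p1) and p4) or p4)): α-rule — add ((((p1 and not p1) and p4) or p4) or p3), not (((p1 and not p1) and p4) or p4).
not (((p1 and not p1) and p4) or p4): α-rule — add not ((p1 and not p1) and p4), not p4.
((((p1 and not p1) and p4) or p4) or p3): β-rule — branch into (((p1 and not p1) and p4) or p4)  //  p3.
  branch 1 (add (((p1 and not p1) and p4) or p4)):
    not ((p1 and not p1) and p4): β-rule — branch into not (p1 and not p1)  //  not p4.
      branch 1.1 (add not (p1 and not p1)):
        (((p1 and not p1) and p4) or p4): β-rule — branch into ((p1 and not p1) and p4)  //  p4.
          branch 1.1.1 (add ((p1 and not p1) and p4)):
            ((p1 and not p1) and p4): α-rule — add (p1 and not p1), p4.
            × closes — contains both p4 and not p4.
          branch 1.1.2 (add p4):
            × closes — contains both p4 and not p4.
      branch 1.2 (add not p4):
        (((p1 and not p1) and p4) or p4): β-rule — branch into ((p1 and not p1) and p4)  //  p4.
          branch 1.2.1 (add ((p1 and not p1) and p4)):
            ((p1 and not p1) and p4): α-rule — add (p1 and not p1), p4.
            × closes — contains both p4 and not p4.
          branch 1.2.2 (add p4):
            × closes — contains both p4 and not p4.
  branch 2 (add p3):
    × closes — contains both p3 and not p3.
All 5 branches close.
Every branch closed, so the negation is unsatisfiable and the formula is valid.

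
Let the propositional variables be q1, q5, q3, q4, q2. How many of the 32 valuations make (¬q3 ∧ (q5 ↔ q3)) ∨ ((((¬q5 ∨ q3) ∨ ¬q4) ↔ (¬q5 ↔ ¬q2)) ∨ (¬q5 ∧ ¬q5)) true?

Initial set: {((¬q3 ∧ (q5 ↔ q3)) ∨ ((((¬q5 ∨ q3) ∨ ¬q4) ↔ (¬q5 ↔ ¬q2)) ∨ (¬q5 ∧ ¬q5)))}.
((¬q3 ∧ (q5 ↔ q3)) ∨ ((((¬q5 ∨ q3) ∨ ¬q4) ↔ (¬q5 ↔ ¬q2)) ∨ (¬q5 ∧ ¬q5))): β-rule — branch into (¬q3 ∧ (q5 ↔ q3))  //  ((((¬q5 ∨ q3) ∨ ¬q4) ↔ (¬q5 ↔ ¬q2)) ∨ (¬q5 ∧ ¬q5)).
  branch 1 (add (¬q3 ∧ (q5 ↔ q3))):
    (¬q3 ∧ (q5 ↔ q3)): α-rule — add ¬q3, (q5 ↔ q3).
    (q5 ↔ q3): β-rule — branch into q5, q3  //  ¬q5, ¬q3.
      branch 1.1 (add q5, q3):
        × closes — contains both q3 and ¬q3.
      branch 1.2 (add ¬q5, ¬q3):
        ○ open, literals {q3=F, q5=F}.
  branch 2 (add ((((¬q5 ∨ q3) ∨ ¬q4) ↔ (¬q5 ↔ ¬q2)) ∨ (¬q5 ∧ ¬q5))):
    ((((¬q5 ∨ q3) ∨ ¬q4) ↔ (¬q5 ↔ ¬q2)) ∨ (¬q5 ∧ ¬q5)): β-rule — branch into (((¬q5 ∨ q3) ∨ ¬q4) ↔ (¬q5 ↔ ¬q2))  //  (¬q5 ∧ ¬q5).
      branch 2.1 (add (((¬q5 ∨ q3) ∨ ¬q4) ↔ (¬q5 ↔ ¬q2))):
        (((¬q5 ∨ q3) ∨ ¬q4) ↔ (¬q5 ↔ ¬q2)): β-rule — branch into ((¬q5 ∨ q3) ∨ ¬q4), (¬q5 ↔ ¬q2)  //  ¬((¬q5 ∨ q3) ∨ ¬q4), ¬(¬q5 ↔ ¬q2).
          branch 2.1.1 (add ((¬q5 ∨ q3) ∨ ¬q4), (¬q5 ↔ ¬q2)):
            ((¬q5 ∨ q3) ∨ ¬q4): β-rule — branch into (¬q5 ∨ q3)  //  ¬q4.
              branch 2.1.1.1 (add (¬q5 ∨ q3)):
                (¬q5 ↔ ¬q2): β-rule — branch into ¬q5, ¬q2  //  ¬¬q5, ¬¬q2.
                  branch 2.1.1.1.1 (add ¬q5, ¬q2):
                    (¬q5 ∨ q3): β-rule — branch into ¬q5  //  q3.
                      branch 2.1.1.1.1.1 (add ¬q5):
                        ○ open, literals {q2=F, q5=F}.
                      branch 2.1.1.1.1.2 (add q3):
                        ○ open, literals {q2=F, q3=T, q5=F}.
                  branch 2.1.1.1.2 (add ¬¬q5, ¬¬q2):
                    (¬q5 ∨ q3): β-rule — branch into ¬q5  //  q3.
                      branch 2.1.1.1.2.1 (add ¬q5):
                        × closes — contains both q5 and ¬q5.
                      branch 2.1.1.1.2.2 (add q3):
                        ○ open, literals {q2=T, q3=T, q5=T}.
              branch 2.1.1.2 (add ¬q4):
                (¬q5 ↔ ¬q2): β-rule — branch into ¬q5, ¬q2  //  ¬¬q5, ¬¬q2.
                  branch 2.1.1.2.1 (add ¬q5, ¬q2):
                    ○ open, literals {q2=F, q4=F, q5=F}.
                  branch 2.1.1.2.2 (add ¬¬q5, ¬¬q2):
                    ○ open, literals {q2=T, q4=F, q5=T}.
          branch 2.1.2 (add ¬((¬q5 ∨ q3) ∨ ¬q4), ¬(¬q5 ↔ ¬q2)):
            ¬((¬q5 ∨ q3) ∨ ¬q4): α-rule — add ¬(¬q5 ∨ q3), ¬¬q4.
            ¬(¬q5 ∨ q3): α-rule — add ¬¬q5, ¬q3.
            ¬(¬q5 ↔ ¬q2): β-rule — branch into ¬q5, ¬¬q2  //  ¬¬q5, ¬q2.
              branch 2.1.2.1 (add ¬q5, ¬¬q2):
                × closes — contains both q5 and ¬q5.
              branch 2.1.2.2 (add ¬¬q5, ¬q2):
                ○ open, literals {q2=F, q3=F, q4=T, q5=T}.
      branch 2.2 (add (¬q5 ∧ ¬q5)):
        (¬q5 ∧ ¬q5): α-rule — add ¬q5, ¬q5.
        ○ open, literals {q5=F}.
3 branches closed, 8 open.
Each open branch fixes some atoms; the unmentioned ones are free. Counting distinct full assignments: branch {q3=F, q5=F} (q1, q4, q2) contributes 8 new; branch {q2=F, q5=F} (q1, q3, q4) contributes 4 new; branch {q2=F, q3=T, q5=F} (q1, q4) contributes 0 new; branch {q2=T, q3=T, q5=T} (q1, q4) contributes 4 new; branch {q2=F, q4=F, q5=F} (q1, q3) contributes 0 new; branch {q2=T, q4=F, q5=T} (q1, q3) contributes 2 new; branch {q2=F, q3=F, q4=T, q5=T} (q1) contributes 2 new; branch {q5=F} (q1, q3, q4, q2) contributes 4 new. Total: 24.

24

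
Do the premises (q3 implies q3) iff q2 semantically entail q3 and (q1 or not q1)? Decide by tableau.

No

Initial set: {T ((q3 implies q3) iff q2); F (q3 and (q1 or not q1))}.
T ((q3 implies q3) iff q2): β-rule — branch into T (q3 implies q3), T q2  //  F (q3 implies q3), F q2.
  branch 1 (add T (q3 implies q3), T q2):
    F (q3 and (q1 or not q1)): β-rule — branch into F q3  //  F (q1 or not q1).
      branch 1.1 (add F q3):
        T (q3 implies q3): β-rule — branch into F q3  //  T q3.
          branch 1.1.1 (add F q3):
            ○ open, literals {q2=1, q3=0}.
          branch 1.1.2 (add T q3):
            × closes — contains both q3 and not q3.
      branch 1.2 (add F (q1 or not q1)):
        F (q1 or not q1): α-rule — add F q1, F not q1.
        × closes — contains both q1 and not q1.
  branch 2 (add F (q3 implies q3), F q2):
    F (q3 implies q3): α-rule — add T q3, F q3.
    × closes — contains both q3 and not q3.
3 branches closed, 1 open.
An open branch gives a countermodel: q2=1, q3=0 (unmentioned atoms arbitrary); the premises hold there but the conclusion fails.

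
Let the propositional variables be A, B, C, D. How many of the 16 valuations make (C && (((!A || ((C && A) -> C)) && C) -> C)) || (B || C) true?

Initial set: {((C && (((!A || ((C && A) -> C)) && C) -> C)) || (B || C))}.
((C && (((!A || ((C && A) -> C)) && C) -> C)) || (B || C)): β-rule — branch into (C && (((!A || ((C && A) -> C)) && C) -> C))  //  (B || C).
  branch 1 (add (C && (((!A || ((C && A) -> C)) && C) -> C))):
    (C && (((!A || ((C && A) -> C)) && C) -> C)): α-rule — add C, (((!A || ((C && A) -> C)) && C) -> C).
    (((!A || ((C && A) -> C)) && C) -> C): β-rule — branch into !((!A || ((C && A) -> C)) && C)  //  C.
      branch 1.1 (add !((!A || ((C && A) -> C)) && C)):
        !((!A || ((C && A) -> C)) && C): β-rule — branch into !(!A || ((C && A) -> C))  //  !C.
          branch 1.1.1 (add !(!A || ((C && A) -> C))):
            !(!A || ((C && A) -> C)): α-rule — add !!A, !((C && A) -> C).
            !((C && A) -> C): α-rule — add (C && A), !C.
            × closes — contains both C and !C.
          branch 1.1.2 (add !C):
            × closes — contains both C and !C.
      branch 1.2 (add C):
        ○ open, literals {C=true}.
  branch 2 (add (B || C)):
    (B || C): β-rule — branch into B  //  C.
      branch 2.1 (add B):
        ○ open, literals {B=true}.
      branch 2.2 (add C):
        ○ open, literals {C=true}.
2 branches closed, 3 open.
Each open branch fixes some atoms; the unmentioned ones are free. Counting distinct full assignments: branch {C=true} (A, B, D) contributes 8 new; branch {B=true} (A, C, D) contributes 4 new; branch {C=true} (A, B, D) contributes 0 new. Total: 12.

12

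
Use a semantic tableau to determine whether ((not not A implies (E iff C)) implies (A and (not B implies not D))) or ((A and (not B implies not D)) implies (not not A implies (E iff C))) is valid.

Assume the negation and expand:
Initial set: {not (((not not A implies (E iff C)) implies (A and (not B implies not D))) or ((A and (not B implies not D)) implies (not not A implies (E iff C))))}.
not (((not not A implies (E iff C)) implies (A and (not B implies not D))) or ((A and (not B implies not D)) implies (not not A implies (E iff C)))): α-rule — add not ((not not A implies (E iff C)) implies (A and (not B implies not D))), not ((A and (not B implies not D)) implies (not not A implies (E iff C))).
not ((not not A implies (E iff C)) implies (A and (not B implies not D))): α-rule — add (not not A implies (E iff C)), not (A and (not B implies not D)).
not ((A and (not B implies not D)) implies (not not A implies (E iff C))): α-rule — add (A and (not B implies not D)), not (not not A implies (E iff C)).
(A and (not B implies not D)): α-rule — add A, (not B implies not D).
not (not not A implies (E iff C)): α-rule — add not not A, not (E iff C).
not not A: drop double negation, giving A.
(not not A implies (E iff C)): β-rule — branch into not not not A  //  (E iff C).
  branch 1 (add not not not A):
    not not not A: drop double negation, giving not A.
    × closes — contains both A and not A.
  branch 2 (add (E iff C)):
    not (A and (not B implies not D)): β-rule — branch into not A  //  not (not B implies not D).
      branch 2.1 (add not A):
        × closes — contains both A and not A.
      branch 2.2 (add not (not B implies not D)):
        not (not B implies not D): α-rule — add not B, not not D.
        (not B implies not D): β-rule — branch into not not B  //  not D.
          branch 2.2.1 (add not not B):
            × closes — contains both B and not B.
          branch 2.2.2 (add not D):
            × closes — contains both D and not D.
All 4 branches close.
Every branch closed, so the negation is unsatisfiable and the formula is valid.

Valid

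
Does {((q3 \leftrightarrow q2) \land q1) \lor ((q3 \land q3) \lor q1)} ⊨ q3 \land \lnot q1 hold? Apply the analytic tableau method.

No

Initial set: {(((q3 \leftrightarrow q2) \land q1) \lor ((q3 \land q3) \lor q1)); \lnot (q3 \land \lnot q1)}.
(((q3 \leftrightarrow q2) \land q1) \lor ((q3 \land q3) \lor q1)): β-rule — branch into ((q3 \leftrightarrow q2) \land q1)  //  ((q3 \land q3) \lor q1).
  branch 1 (add ((q3 \leftrightarrow q2) \land q1)):
    ((q3 \leftrightarrow q2) \land q1): α-rule — add (q3 \leftrightarrow q2), q1.
    \lnot (q3 \land \lnot q1): β-rule — branch into \lnot q3  //  \lnot \lnot q1.
      branch 1.1 (add \lnot q3):
        (q3 \leftrightarrow q2): β-rule — branch into q3, q2  //  \lnot q3, \lnot q2.
          branch 1.1.1 (add q3, q2):
            × closes — contains both q3 and \lnot q3.
          branch 1.1.2 (add \lnot q3, \lnot q2):
            ○ open, literals {q1=true, q2=false, q3=false}.
      branch 1.2 (add \lnot \lnot q1):
        (q3 \leftrightarrow q2): β-rule — branch into q3, q2  //  \lnot q3, \lnot q2.
          branch 1.2.1 (add q3, q2):
            ○ open, literals {q1=true, q2=true, q3=true}.
          branch 1.2.2 (add \lnot q3, \lnot q2):
            ○ open, literals {q1=true, q2=false, q3=false}.
  branch 2 (add ((q3 \land q3) \lor q1)):
    \lnot (q3 \land \lnot q1): β-rule — branch into \lnot q3  //  \lnot \lnot q1.
      branch 2.1 (add \lnot q3):
        ((q3 \land q3) \lor q1): β-rule — branch into (q3 \land q3)  //  q1.
          branch 2.1.1 (add (q3 \land q3)):
            (q3 \land q3): α-rule — add q3, q3.
            × closes — contains both q3 and \lnot q3.
          branch 2.1.2 (add q1):
            ○ open, literals {q1=true, q3=false}.
      branch 2.2 (add \lnot \lnot q1):
        ((q3 \land q3) \lor q1): β-rule — branch into (q3 \land q3)  //  q1.
          branch 2.2.1 (add (q3 \land q3)):
            (q3 \land q3): α-rule — add q3, q3.
            ○ open, literals {q1=true, q3=true}.
          branch 2.2.2 (add q1):
            ○ open, literals {q1=true}.
2 branches closed, 6 open.
An open branch gives a countermodel: q1=true, q2=false, q3=false (unmentioned atoms arbitrary); the premises hold there but the conclusion fails.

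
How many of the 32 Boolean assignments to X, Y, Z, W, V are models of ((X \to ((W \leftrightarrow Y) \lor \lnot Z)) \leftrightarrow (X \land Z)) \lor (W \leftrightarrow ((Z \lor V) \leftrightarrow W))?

24

Initial set: {(((X \to ((W \leftrightarrow Y) \lor \lnot Z)) \leftrightarrow (X \land Z)) \lor (W \leftrightarrow ((Z \lor V) \leftrightarrow W)))}.
(((X \to ((W \leftrightarrow Y) \lor \lnot Z)) \leftrightarrow (X \land Z)) \lor (W \leftrightarrow ((Z \lor V) \leftrightarrow W))): β-rule — branch into ((X \to ((W \leftrightarrow Y) \lor \lnot Z)) \leftrightarrow (X \land Z))  //  (W \leftrightarrow ((Z \lor V) \leftrightarrow W)).
  branch 1 (add ((X \to ((W \leftrightarrow Y) \lor \lnot Z)) \leftrightarrow (X \land Z))):
    ((X \to ((W \leftrightarrow Y) \lor \lnot Z)) \leftrightarrow (X \land Z)): β-rule — branch into (X \to ((W \leftrightarrow Y) \lor \lnot Z)), (X \land Z)  //  \lnot (X \to ((W \leftrightarrow Y) \lor \lnot Z)), \lnot (X \land Z).
      branch 1.1 (add (X \to ((W \leftrightarrow Y) \lor \lnot Z)), (X \land Z)):
        (X \land Z): α-rule — add X, Z.
        (X \to ((W \leftrightarrow Y) \lor \lnot Z)): β-rule — branch into \lnot X  //  ((W \leftrightarrow Y) \lor \lnot Z).
          branch 1.1.1 (add \lnot X):
            × closes — contains both X and \lnot X.
          branch 1.1.2 (add ((W \leftrightarrow Y) \lor \lnot Z)):
            ((W \leftrightarrow Y) \lor \lnot Z): β-rule — branch into (W \leftrightarrow Y)  //  \lnot Z.
              branch 1.1.2.1 (add (W \leftrightarrow Y)):
                (W \leftrightarrow Y): β-rule — branch into W, Y  //  \lnot W, \lnot Y.
                  branch 1.1.2.1.1 (add W, Y):
                    ○ open, literals {W=true, X=true, Y=true, Z=true}.
                  branch 1.1.2.1.2 (add \lnot W, \lnot Y):
                    ○ open, literals {W=false, X=true, Y=false, Z=true}.
              branch 1.1.2.2 (add \lnot Z):
                × closes — contains both Z and \lnot Z.
      branch 1.2 (add \lnot (X \to ((W \leftrightarrow Y) \lor \lnot Z)), \lnot (X \land Z)):
        \lnot (X \to ((W \leftrightarrow Y) \lor \lnot Z)): α-rule — add X, \lnot ((W \leftrightarrow Y) \lor \lnot Z).
        \lnot ((W \leftrightarrow Y) \lor \lnot Z): α-rule — add \lnot (W \leftrightarrow Y), \lnot \lnot Z.
        \lnot (X \land Z): β-rule — branch into \lnot X  //  \lnot Z.
          branch 1.2.1 (add \lnot X):
            × closes — contains both X and \lnot X.
          branch 1.2.2 (add \lnot Z):
            × closes — contains both Z and \lnot Z.
  branch 2 (add (W \leftrightarrow ((Z \lor V) \leftrightarrow W))):
    (W \leftrightarrow ((Z \lor V) \leftrightarrow W)): β-rule — branch into W, ((Z \lor V) \leftrightarrow W)  //  \lnot W, \lnot ((Z \lor V) \leftrightarrow W).
      branch 2.1 (add W, ((Z \lor V) \leftrightarrow W)):
        ((Z \lor V) \leftrightarrow W): β-rule — branch into (Z \lor V), W  //  \lnot (Z \lor V), \lnot W.
          branch 2.1.1 (add (Z \lor V), W):
            (Z \lor V): β-rule — branch into Z  //  V.
              branch 2.1.1.1 (add Z):
                ○ open, literals {W=true, Z=true}.
              branch 2.1.1.2 (add V):
                ○ open, literals {V=true, W=true}.
          branch 2.1.2 (add \lnot (Z \lor V), \lnot W):
            × closes — contains both W and \lnot W.
      branch 2.2 (add \lnot W, \lnot ((Z \lor V) \leftrightarrow W)):
        \lnot ((Z \lor V) \leftrightarrow W): β-rule — branch into (Z \lor V), \lnot W  //  \lnot (Z \lor V), W.
          branch 2.2.1 (add (Z \lor V), \lnot W):
            (Z \lor V): β-rule — branch into Z  //  V.
              branch 2.2.1.1 (add Z):
                ○ open, literals {W=false, Z=true}.
              branch 2.2.1.2 (add V):
                ○ open, literals {V=true, W=false}.
          branch 2.2.2 (add \lnot (Z \lor V), W):
            × closes — contains both W and \lnot W.
6 branches closed, 6 open.
Each open branch fixes some atoms; the unmentioned ones are free. Counting distinct full assignments: branch {W=true, X=true, Y=true, Z=true} (V) contributes 2 new; branch {W=false, X=true, Y=false, Z=true} (V) contributes 2 new; branch {W=true, Z=true} (X, Y, V) contributes 6 new; branch {V=true, W=true} (X, Y, Z) contributes 4 new; branch {W=false, Z=true} (X, Y, V) contributes 6 new; branch {V=true, W=false} (X, Y, Z) contributes 4 new. Total: 24.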